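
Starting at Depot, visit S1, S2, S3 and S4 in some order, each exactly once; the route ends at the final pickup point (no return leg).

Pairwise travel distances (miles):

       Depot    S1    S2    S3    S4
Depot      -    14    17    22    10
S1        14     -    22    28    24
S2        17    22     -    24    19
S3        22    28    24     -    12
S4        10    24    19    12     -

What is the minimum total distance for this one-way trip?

There are 4! = 24 possible orderings.
Depot - S1 - S2 - S3 - S4: 14+22+24+12 = 72
Depot - S1 - S2 - S4 - S3: 14+22+19+12 = 67
Depot - S1 - S3 - S2 - S4: 14+28+24+19 = 85
Depot - S1 - S3 - S4 - S2: 14+28+12+19 = 73
Depot - S1 - S4 - S2 - S3: 14+24+19+24 = 81
Depot - S1 - S4 - S3 - S2: 14+24+12+24 = 74
Depot - S2 - S1 - S3 - S4: 17+22+28+12 = 79
Depot - S2 - S1 - S4 - S3: 17+22+24+12 = 75
Depot - S2 - S3 - S1 - S4: 17+24+28+24 = 93
Depot - S2 - S3 - S4 - S1: 17+24+12+24 = 77
Depot - S2 - S4 - S1 - S3: 17+19+24+28 = 88
Depot - S2 - S4 - S3 - S1: 17+19+12+28 = 76
Depot - S3 - S1 - S2 - S4: 22+28+22+19 = 91
Depot - S3 - S1 - S4 - S2: 22+28+24+19 = 93
… (10 more)
The minimum is 67.
One shortest path: Depot → S1 → S2 → S4 → S3.

Shortest open route: 67 miles.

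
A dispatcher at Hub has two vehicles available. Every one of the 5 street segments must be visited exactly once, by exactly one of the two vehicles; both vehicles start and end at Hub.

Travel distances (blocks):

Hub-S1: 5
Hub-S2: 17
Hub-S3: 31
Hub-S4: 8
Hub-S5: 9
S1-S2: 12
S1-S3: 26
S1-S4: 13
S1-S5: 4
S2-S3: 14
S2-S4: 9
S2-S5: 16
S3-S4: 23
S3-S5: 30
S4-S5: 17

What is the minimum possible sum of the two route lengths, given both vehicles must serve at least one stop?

Minimum combined distance: 80 blocks.

There are 2^4 − 1 = 15 ways to divide the 5 stops into two non-empty groups. For each, the best each vehicle can do is its own shortest tour through its group:
  {S1} + {S2, S3, S4, S5}: 10 + 70 = 80
  {S2} + {S1, S3, S4, S5}: 34 + 70 = 104
  {S1, S2} + {S3, S4, S5}: 34 + 70 = 104
  {S3} + {S1, S2, S4, S5}: 62 + 42 = 104
  {S1, S3} + {S2, S4, S5}: 62 + 42 = 104
  {S2, S3} + {S1, S4, S5}: 62 + 34 = 96
  … (15 splits in total)
Best: vehicle 1 Hub → S1 → Hub = 10; vehicle 2 Hub → S4 → S2 → S3 → S5 → Hub = 70; combined 80.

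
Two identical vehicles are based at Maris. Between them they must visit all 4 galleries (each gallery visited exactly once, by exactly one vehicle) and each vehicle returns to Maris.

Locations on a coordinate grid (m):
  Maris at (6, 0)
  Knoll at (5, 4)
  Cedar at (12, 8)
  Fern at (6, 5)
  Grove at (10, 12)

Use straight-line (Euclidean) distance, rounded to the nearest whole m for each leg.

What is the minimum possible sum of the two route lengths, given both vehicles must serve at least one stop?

Minimum combined distance: 35 m.

There are 2^3 − 1 = 7 ways to divide the 4 stops into two non-empty groups. For each, the best each vehicle can do is its own shortest tour through its group:
  {Knoll} + {Cedar, Fern, Grove}: 8 + 27 = 35
  {Cedar} + {Knoll, Fern, Grove}: 20 + 26 = 46
  {Knoll, Cedar} + {Fern, Grove}: 22 + 26 = 48
  {Fern} + {Knoll, Cedar, Grove}: 10 + 27 = 37
  {Knoll, Fern} + {Cedar, Grove}: 10 + 27 = 37
  {Cedar, Fern} + {Knoll, Grove}: 22 + 26 = 48
  … (7 splits in total)
Best: vehicle 1 Maris → Knoll → Maris = 8; vehicle 2 Maris → Cedar → Grove → Fern → Maris = 27; combined 35.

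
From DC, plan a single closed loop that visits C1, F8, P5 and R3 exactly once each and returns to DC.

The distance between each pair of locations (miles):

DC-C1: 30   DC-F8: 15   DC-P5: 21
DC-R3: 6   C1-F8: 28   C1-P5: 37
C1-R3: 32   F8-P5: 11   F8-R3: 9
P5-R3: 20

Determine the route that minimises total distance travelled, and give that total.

93 miles — the shortest possible round trip.

DC→C1→F8→P5→R3→DC: 30+28+11+20+6 = 95
DC→C1→F8→R3→P5→DC: 30+28+9+20+21 = 108
DC→C1→P5→F8→R3→DC: 30+37+11+9+6 = 93
DC→C1→P5→R3→F8→DC: 30+37+20+9+15 = 111
DC→C1→R3→F8→P5→DC: 30+32+9+11+21 = 103
DC→C1→R3→P5→F8→DC: 30+32+20+11+15 = 108
DC→F8→C1→P5→R3→DC: 15+28+37+20+6 = 106
DC→F8→C1→R3→P5→DC: 15+28+32+20+21 = 116
DC→F8→P5→C1→R3→DC: 15+11+37+32+6 = 101
DC→F8→R3→C1→P5→DC: 15+9+32+37+21 = 114
DC→P5→C1→F8→R3→DC: 21+37+28+9+6 = 101
DC→P5→F8→C1→R3→DC: 21+11+28+32+6 = 98
The minimum is 93.
One optimal route: DC → C1 → P5 → F8 → R3 → DC (or its reverse).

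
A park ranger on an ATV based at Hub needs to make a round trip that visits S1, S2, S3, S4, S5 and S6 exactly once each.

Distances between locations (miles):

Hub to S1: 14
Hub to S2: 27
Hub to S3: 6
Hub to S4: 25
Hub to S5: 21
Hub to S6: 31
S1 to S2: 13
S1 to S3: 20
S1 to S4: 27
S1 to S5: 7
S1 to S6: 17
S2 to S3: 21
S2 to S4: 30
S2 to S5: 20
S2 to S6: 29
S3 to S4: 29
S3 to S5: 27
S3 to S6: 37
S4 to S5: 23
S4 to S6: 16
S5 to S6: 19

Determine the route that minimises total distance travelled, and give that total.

There are 360 distinct closed tours to check (reversals are equivalent).
Hub → S1 → S2 → S3 → S4 → S5 → S6 → Hub: 14+13+21+29+23+19+31 = 150
Hub → S1 → S2 → S3 → S4 → S6 → S5 → Hub: 14+13+21+29+16+19+21 = 133
Hub → S1 → S2 → S3 → S5 → S4 → S6 → Hub: 14+13+21+27+23+16+31 = 145
Hub → S1 → S2 → S3 → S5 → S6 → S4 → Hub: 14+13+21+27+19+16+25 = 135
Hub → S1 → S2 → S3 → S6 → S4 → S5 → Hub: 14+13+21+37+16+23+21 = 145
Hub → S1 → S2 → S3 → S6 → S5 → S4 → Hub: 14+13+21+37+19+23+25 = 152
Hub → S1 → S2 → S4 → S3 → S5 → S6 → Hub: 14+13+30+29+27+19+31 = 163
Hub → S1 → S2 → S4 → S3 → S6 → S5 → Hub: 14+13+30+29+37+19+21 = 163
… (352 more)
Hub → S3 → S2 → S1 → S5 → S6 → S4 → Hub: 6+21+13+7+19+16+25 = 107  ← best
The minimum is 107.
One optimal route: Hub → S3 → S2 → S1 → S5 → S6 → S4 → Hub (or its reverse).

Shortest round trip = 107 miles.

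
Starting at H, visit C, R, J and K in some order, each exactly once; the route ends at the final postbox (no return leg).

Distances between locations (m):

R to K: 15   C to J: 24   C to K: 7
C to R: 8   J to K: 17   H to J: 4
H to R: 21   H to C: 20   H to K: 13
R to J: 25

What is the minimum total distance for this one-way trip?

Shortest open route: 36 m.

There are 4! = 24 possible orderings.
H - C - R - J - K: 20+8+25+17 = 70
H - C - R - K - J: 20+8+15+17 = 60
H - C - J - R - K: 20+24+25+15 = 84
H - C - J - K - R: 20+24+17+15 = 76
H - C - K - R - J: 20+7+15+25 = 67
H - C - K - J - R: 20+7+17+25 = 69
H - R - C - J - K: 21+8+24+17 = 70
H - R - C - K - J: 21+8+7+17 = 53
H - R - J - C - K: 21+25+24+7 = 77
H - R - J - K - C: 21+25+17+7 = 70
H - R - K - C - J: 21+15+7+24 = 67
H - R - K - J - C: 21+15+17+24 = 77
H - J - C - R - K: 4+24+8+15 = 51
H - J - C - K - R: 4+24+7+15 = 50
… (10 more)
H - J - K - C - R: 4+17+7+8 = 36  ← best
The minimum is 36.
One shortest path: H → J → K → C → R.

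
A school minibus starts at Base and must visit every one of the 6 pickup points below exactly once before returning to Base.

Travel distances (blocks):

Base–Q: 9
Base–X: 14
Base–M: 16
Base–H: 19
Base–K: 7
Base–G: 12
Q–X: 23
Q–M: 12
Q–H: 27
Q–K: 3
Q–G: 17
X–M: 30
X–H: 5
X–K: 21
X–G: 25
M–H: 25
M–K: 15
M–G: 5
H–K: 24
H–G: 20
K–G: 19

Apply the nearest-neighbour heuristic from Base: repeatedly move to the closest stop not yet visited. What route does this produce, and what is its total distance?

Total distance 66 blocks via the nearest-neighbour route Base → K → Q → M → G → H → X → Base.

From Base: distances to unvisited — K=7, Q=9, G=12, X=14, M=16, H=19. Nearest is K (7).
From K: distances to unvisited — Q=3, M=15, G=19, X=21, H=24. Nearest is Q (3).
From Q: distances to unvisited — M=12, G=17, X=23, H=27. Nearest is M (12).
From M: distances to unvisited — G=5, H=25, X=30. Nearest is G (5).
From G: distances to unvisited — H=20, X=25. Nearest is H (20).
From H: distances to unvisited — X=5. Nearest is X (5).
Return X→Base: 14.
Total = 7 + 3 + 12 + 5 + 20 + 5 + 14 = 66.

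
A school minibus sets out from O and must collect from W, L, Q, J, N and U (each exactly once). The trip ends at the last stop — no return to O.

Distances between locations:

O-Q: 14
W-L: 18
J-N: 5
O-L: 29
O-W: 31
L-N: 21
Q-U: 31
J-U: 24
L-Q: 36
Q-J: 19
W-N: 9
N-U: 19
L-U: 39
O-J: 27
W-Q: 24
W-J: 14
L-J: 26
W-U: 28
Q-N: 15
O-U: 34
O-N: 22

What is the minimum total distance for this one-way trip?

There are 6! = 720 possible orderings.
O→W→L→Q→J→N→U: 31+18+36+19+5+19 = 128
O→W→L→Q→J→U→N: 31+18+36+19+24+19 = 147
O→W→L→Q→N→J→U: 31+18+36+15+5+24 = 129
O→W→L→Q→N→U→J: 31+18+36+15+19+24 = 143
O→W→L→Q→U→J→N: 31+18+36+31+24+5 = 145
O→W→L→Q→U→N→J: 31+18+36+31+19+5 = 140
O→W→L→J→Q→N→U: 31+18+26+19+15+19 = 128
O→W→L→J→Q→U→N: 31+18+26+19+31+19 = 144
… (712 more)
O→Q→U→J→N→W→L: 14+31+24+5+9+18 = 101  ← best
The minimum is 101.
One shortest path: O → Q → U → J → N → W → L.

Minimum one-way distance = 101.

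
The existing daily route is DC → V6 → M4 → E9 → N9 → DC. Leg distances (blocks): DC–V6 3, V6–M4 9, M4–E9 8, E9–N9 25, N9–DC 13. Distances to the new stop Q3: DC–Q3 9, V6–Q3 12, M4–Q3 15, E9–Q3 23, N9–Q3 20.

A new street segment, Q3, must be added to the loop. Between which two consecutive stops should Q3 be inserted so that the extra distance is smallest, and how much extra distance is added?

Insertion cost between consecutive stops i–j is d(i,Q3) + d(Q3,j) − d(i,j):
  between DC and V6: 9 + 12 − 3 = 18
  between V6 and M4: 12 + 15 − 9 = 18
  between M4 and E9: 15 + 23 − 8 = 30
  between E9 and N9: 23 + 20 − 25 = 18
  between N9 and DC: 20 + 9 − 13 = 16
Cheapest insertion is between N9 and DC, adding 16.
New total = 58 + 16 = 74.

Minimum extra distance: 16 blocks, inserting Q3 between N9 and DC.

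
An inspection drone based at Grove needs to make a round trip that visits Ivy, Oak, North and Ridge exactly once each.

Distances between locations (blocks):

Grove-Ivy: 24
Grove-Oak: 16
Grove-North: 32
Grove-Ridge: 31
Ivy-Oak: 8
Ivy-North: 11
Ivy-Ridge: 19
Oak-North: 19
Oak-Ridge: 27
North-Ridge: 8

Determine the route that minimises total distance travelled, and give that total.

Shortest round trip = 74 blocks.

With 4 stops there are 4!/2 = 12 distinct round trips (a route and its reverse cost the same).
Grove → Ivy → Oak → North → Ridge → Grove: 24+8+19+8+31 = 90
Grove → Ivy → Oak → Ridge → North → Grove: 24+8+27+8+32 = 99
Grove → Ivy → North → Oak → Ridge → Grove: 24+11+19+27+31 = 112
Grove → Ivy → North → Ridge → Oak → Grove: 24+11+8+27+16 = 86
Grove → Ivy → Ridge → Oak → North → Grove: 24+19+27+19+32 = 121
Grove → Ivy → Ridge → North → Oak → Grove: 24+19+8+19+16 = 86
Grove → Oak → Ivy → North → Ridge → Grove: 16+8+11+8+31 = 74
Grove → Oak → Ivy → Ridge → North → Grove: 16+8+19+8+32 = 83
Grove → Oak → North → Ivy → Ridge → Grove: 16+19+11+19+31 = 96
Grove → Oak → Ridge → Ivy → North → Grove: 16+27+19+11+32 = 105
Grove → North → Ivy → Oak → Ridge → Grove: 32+11+8+27+31 = 109
Grove → North → Oak → Ivy → Ridge → Grove: 32+19+8+19+31 = 109
The minimum is 74.
One optimal route: Grove → Oak → Ivy → North → Ridge → Grove (or its reverse).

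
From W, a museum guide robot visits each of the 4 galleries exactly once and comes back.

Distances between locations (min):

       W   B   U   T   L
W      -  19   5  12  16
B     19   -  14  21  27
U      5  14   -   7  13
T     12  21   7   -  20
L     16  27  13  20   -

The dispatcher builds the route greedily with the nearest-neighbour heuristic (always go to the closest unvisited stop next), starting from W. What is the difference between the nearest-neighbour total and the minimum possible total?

2 min longer than the optimal tour.

W: U=5, T=12, L=16, B=19 ⇒ U
U: T=7, L=13, B=14 ⇒ T
T: L=20, B=21 ⇒ L
L: B=27 ⇒ B
NN route W → U → T → L → B → W costs 78.
Optimal: W → B → U → T → L → W costs 76 (by enumerating all 12 distinct tours).
Excess = 78 − 76 = 2.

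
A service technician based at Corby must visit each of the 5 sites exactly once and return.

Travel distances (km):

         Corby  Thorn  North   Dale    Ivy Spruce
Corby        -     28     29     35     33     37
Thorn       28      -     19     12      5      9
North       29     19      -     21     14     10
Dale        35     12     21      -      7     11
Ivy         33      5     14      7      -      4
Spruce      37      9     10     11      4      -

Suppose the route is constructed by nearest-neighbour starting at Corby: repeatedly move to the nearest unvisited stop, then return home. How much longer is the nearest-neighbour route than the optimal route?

The nearest-neighbour route is 13 km longer than optimal.

From Corby: Thorn=28, North=29, Ivy=33, Dale=35, Spruce=37 → choose Thorn (28).
From Thorn: Ivy=5, Spruce=9, Dale=12, North=19 → choose Ivy (5).
From Ivy: Spruce=4, Dale=7, North=14 → choose Spruce (4).
From Spruce: North=10, Dale=11 → choose North (10).
From North: Dale=21 → choose Dale (21).
NN route Corby → Thorn → Ivy → Spruce → North → Dale → Corby costs 103.
Optimal: Corby → Thorn → Dale → Ivy → Spruce → North → Corby costs 90 (by enumerating all 60 distinct tours).
Excess = 103 − 90 = 13.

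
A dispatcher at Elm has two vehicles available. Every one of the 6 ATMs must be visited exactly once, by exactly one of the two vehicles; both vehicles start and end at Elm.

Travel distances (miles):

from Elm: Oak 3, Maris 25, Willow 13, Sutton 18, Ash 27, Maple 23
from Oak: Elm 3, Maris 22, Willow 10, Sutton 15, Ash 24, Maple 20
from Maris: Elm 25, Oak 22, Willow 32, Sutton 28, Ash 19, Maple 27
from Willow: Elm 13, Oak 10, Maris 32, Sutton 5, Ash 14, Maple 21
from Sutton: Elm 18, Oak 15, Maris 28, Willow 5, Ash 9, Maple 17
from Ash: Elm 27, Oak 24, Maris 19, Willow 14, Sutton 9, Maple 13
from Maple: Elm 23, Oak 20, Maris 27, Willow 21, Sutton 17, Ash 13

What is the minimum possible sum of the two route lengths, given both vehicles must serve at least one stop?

98 miles — the smallest possible combined total.

Try each way of splitting the stops between the two vehicles (each non-empty) and, for each split, find the best tour for each vehicle:
  {Oak} + {Maris, Willow, Sutton, Ash, Maple}: 6 + 92 = 98
  {Maris} + {Oak, Willow, Sutton, Ash, Maple}: 50 + 63 = 113
  {Oak, Maris} + {Willow, Sutton, Ash, Maple}: 50 + 63 = 113
  {Willow} + {Oak, Maris, Sutton, Ash, Maple}: 26 + 92 = 118
  {Oak, Willow} + {Maris, Sutton, Ash, Maple}: 26 + 92 = 118
  {Maris, Willow} + {Oak, Sutton, Ash, Maple}: 70 + 63 = 133
  … (31 splits in total)
Best: vehicle 1 Elm → Oak → Elm = 6; vehicle 2 Elm → Maris → Ash → Maple → Sutton → Willow → Elm = 92; combined 98.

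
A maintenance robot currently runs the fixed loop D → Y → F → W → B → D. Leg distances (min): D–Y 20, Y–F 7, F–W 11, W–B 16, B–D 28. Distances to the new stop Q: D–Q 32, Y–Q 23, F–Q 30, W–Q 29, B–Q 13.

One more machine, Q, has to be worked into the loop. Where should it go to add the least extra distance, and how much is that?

Insertion cost between consecutive stops i–j is d(i,Q) + d(Q,j) − d(i,j):
  between D and Y: 32 + 23 − 20 = 35
  between Y and F: 23 + 30 − 7 = 46
  between F and W: 30 + 29 − 11 = 48
  between W and B: 29 + 13 − 16 = 26
  between B and D: 13 + 32 − 28 = 17
Cheapest insertion is between B and D, adding 17.
New total = 82 + 17 = 99.

+17 min — insert Q between B and D.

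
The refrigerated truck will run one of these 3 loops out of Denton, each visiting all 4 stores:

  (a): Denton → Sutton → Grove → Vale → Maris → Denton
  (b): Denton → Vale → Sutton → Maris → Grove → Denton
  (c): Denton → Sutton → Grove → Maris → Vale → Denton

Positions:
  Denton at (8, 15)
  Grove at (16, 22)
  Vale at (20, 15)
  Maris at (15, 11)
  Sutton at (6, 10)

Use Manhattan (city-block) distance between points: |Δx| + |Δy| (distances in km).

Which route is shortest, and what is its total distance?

Shortest is (a), total 60 km.

(a): 7 + 22 + 11 + 9 + 11 = 60
(b): 12 + 19 + 10 + 12 + 15 = 68
(c): 7 + 22 + 12 + 9 + 12 = 62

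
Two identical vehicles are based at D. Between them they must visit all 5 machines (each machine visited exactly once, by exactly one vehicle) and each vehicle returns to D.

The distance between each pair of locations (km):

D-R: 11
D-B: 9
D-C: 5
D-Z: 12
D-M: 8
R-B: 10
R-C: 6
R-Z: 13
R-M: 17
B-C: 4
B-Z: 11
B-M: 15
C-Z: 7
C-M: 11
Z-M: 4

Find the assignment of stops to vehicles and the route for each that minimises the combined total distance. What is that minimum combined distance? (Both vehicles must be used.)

Try each way of splitting the stops between the two vehicles (each non-empty) and, for each split, find the best tour for each vehicle:
  {R} + {B, C, Z, M}: 22 + 32 = 54
  {B} + {R, C, Z, M}: 18 + 36 = 54
  {R, B} + {C, Z, M}: 30 + 24 = 54
  {C} + {R, B, Z, M}: 10 + 44 = 54
  {R, C} + {B, Z, M}: 22 + 32 = 54
  {B, C} + {R, Z, M}: 18 + 36 = 54
  … (15 splits in total)
Best: vehicle 1 D → R → D = 22; vehicle 2 D → B → C → Z → M → D = 32; combined 54.

Minimum combined distance: 54 km.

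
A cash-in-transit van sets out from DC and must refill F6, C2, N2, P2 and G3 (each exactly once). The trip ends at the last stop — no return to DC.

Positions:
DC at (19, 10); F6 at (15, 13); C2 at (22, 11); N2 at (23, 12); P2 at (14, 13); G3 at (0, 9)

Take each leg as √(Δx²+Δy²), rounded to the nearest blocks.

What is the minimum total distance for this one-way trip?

There are 5! = 120 possible orderings.
DC→F6→C2→N2→P2→G3: 5+7+1+9+15 = 37
DC→F6→C2→N2→G3→P2: 5+7+1+23+15 = 51
DC→F6→C2→P2→N2→G3: 5+7+8+9+23 = 52
DC→F6→C2→P2→G3→N2: 5+7+8+15+23 = 58
DC→F6→C2→G3→N2→P2: 5+7+22+23+9 = 66
DC→F6→C2→G3→P2→N2: 5+7+22+15+9 = 58
DC→F6→N2→C2→P2→G3: 5+8+1+8+15 = 37
DC→F6→N2→C2→G3→P2: 5+8+1+22+15 = 51
DC→F6→N2→P2→C2→G3: 5+8+9+8+22 = 52
DC→F6→N2→P2→G3→C2: 5+8+9+15+22 = 59
DC→F6→N2→G3→C2→P2: 5+8+23+22+8 = 66
DC→F6→N2→G3→P2→C2: 5+8+23+15+8 = 59
DC→F6→P2→C2→N2→G3: 5+1+8+1+23 = 38
DC→F6→P2→C2→G3→N2: 5+1+8+22+23 = 59
… (106 more)
DC→C2→N2→F6→P2→G3: 3+1+8+1+15 = 28  ← best
The minimum is 28.
One shortest path: DC → C2 → N2 → F6 → P2 → G3.

Shortest open route: 28 blocks.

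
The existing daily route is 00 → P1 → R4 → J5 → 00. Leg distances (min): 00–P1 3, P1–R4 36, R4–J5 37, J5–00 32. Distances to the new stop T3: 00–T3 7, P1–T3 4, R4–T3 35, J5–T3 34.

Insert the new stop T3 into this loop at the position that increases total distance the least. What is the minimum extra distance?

Insertion cost between consecutive stops i–j is d(i,T3) + d(T3,j) − d(i,j):
  between 00 and P1: 7 + 4 − 3 = 8
  between P1 and R4: 4 + 35 − 36 = 3
  between R4 and J5: 35 + 34 − 37 = 32
  between J5 and 00: 34 + 7 − 32 = 9
Cheapest insertion is between P1 and R4, adding 3.
New total = 108 + 3 = 111.

+3 min — insert T3 between P1 and R4.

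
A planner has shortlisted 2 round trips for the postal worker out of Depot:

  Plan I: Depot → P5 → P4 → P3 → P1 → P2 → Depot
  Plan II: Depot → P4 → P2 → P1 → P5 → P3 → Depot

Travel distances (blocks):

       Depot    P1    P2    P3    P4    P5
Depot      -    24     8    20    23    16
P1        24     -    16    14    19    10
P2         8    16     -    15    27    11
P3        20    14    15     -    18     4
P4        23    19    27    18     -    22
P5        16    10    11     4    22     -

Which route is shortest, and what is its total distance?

Plan I: 16 + 22 + 18 + 14 + 16 + 8 = 94
Plan II: 23 + 27 + 16 + 10 + 4 + 20 = 100

94 blocks — Plan I is the shortest.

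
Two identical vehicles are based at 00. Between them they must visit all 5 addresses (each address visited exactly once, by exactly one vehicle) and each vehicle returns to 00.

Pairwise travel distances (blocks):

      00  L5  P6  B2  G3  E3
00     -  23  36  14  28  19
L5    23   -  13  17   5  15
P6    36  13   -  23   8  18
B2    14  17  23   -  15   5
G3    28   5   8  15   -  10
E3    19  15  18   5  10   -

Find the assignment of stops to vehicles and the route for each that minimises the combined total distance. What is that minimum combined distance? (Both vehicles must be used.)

101 blocks — the smallest possible combined total.

Try each way of splitting the stops between the two vehicles (each non-empty) and, for each split, find the best tour for each vehicle:
  {L5} + {P6, B2, G3, E3}: 46 + 73 = 119
  {P6} + {L5, B2, G3, E3}: 72 + 57 = 129
  {L5, P6} + {B2, G3, E3}: 72 + 57 = 129
  {B2} + {L5, P6, G3, E3}: 28 + 73 = 101
  {L5, B2} + {P6, G3, E3}: 54 + 73 = 127
  {P6, B2} + {L5, G3, E3}: 73 + 57 = 130
  … (15 splits in total)
Best: vehicle 1 00 → B2 → 00 = 28; vehicle 2 00 → L5 → P6 → G3 → E3 → 00 = 73; combined 101.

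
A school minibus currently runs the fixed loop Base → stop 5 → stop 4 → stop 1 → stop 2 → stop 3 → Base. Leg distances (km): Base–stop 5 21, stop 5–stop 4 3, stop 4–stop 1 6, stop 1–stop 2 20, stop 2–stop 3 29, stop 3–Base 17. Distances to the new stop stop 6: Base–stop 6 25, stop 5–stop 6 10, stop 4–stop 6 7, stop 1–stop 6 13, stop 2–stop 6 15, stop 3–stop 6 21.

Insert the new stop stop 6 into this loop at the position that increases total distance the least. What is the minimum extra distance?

Insertion cost between consecutive stops i–j is d(i,stop 6) + d(stop 6,j) − d(i,j):
  between Base and stop 5: 25 + 10 − 21 = 14
  between stop 5 and stop 4: 10 + 7 − 3 = 14
  between stop 4 and stop 1: 7 + 13 − 6 = 14
  between stop 1 and stop 2: 13 + 15 − 20 = 8
  between stop 2 and stop 3: 15 + 21 − 29 = 7
  between stop 3 and Base: 21 + 25 − 17 = 29
Cheapest insertion is between stop 2 and stop 3, adding 7.
New total = 96 + 7 = 103.

Minimum extra distance: 7 km, inserting stop 6 between stop 2 and stop 3.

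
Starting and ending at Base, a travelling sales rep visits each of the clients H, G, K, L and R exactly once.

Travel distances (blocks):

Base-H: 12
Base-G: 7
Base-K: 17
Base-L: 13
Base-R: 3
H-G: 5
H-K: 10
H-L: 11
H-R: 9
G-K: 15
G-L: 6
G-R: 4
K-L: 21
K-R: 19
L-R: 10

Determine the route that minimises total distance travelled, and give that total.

Minimum total distance: 51 blocks.

Base → H → G → K → L → R → Base: 12+5+15+21+10+3 = 66
Base → H → G → K → R → L → Base: 12+5+15+19+10+13 = 74
Base → H → G → L → K → R → Base: 12+5+6+21+19+3 = 66
Base → H → G → L → R → K → Base: 12+5+6+10+19+17 = 69
Base → H → G → R → K → L → Base: 12+5+4+19+21+13 = 74
Base → H → G → R → L → K → Base: 12+5+4+10+21+17 = 69
Base → H → K → G → L → R → Base: 12+10+15+6+10+3 = 56
Base → H → K → G → R → L → Base: 12+10+15+4+10+13 = 64
Base → H → K → L → G → R → Base: 12+10+21+6+4+3 = 56
Base → H → K → L → R → G → Base: 12+10+21+10+4+7 = 64
Base → H → K → R → G → L → Base: 12+10+19+4+6+13 = 64
Base → H → K → R → L → G → Base: 12+10+19+10+6+7 = 64
Base → H → L → G → K → R → Base: 12+11+6+15+19+3 = 66
Base → H → L → G → R → K → Base: 12+11+6+4+19+17 = 69
… (46 more)
Base → K → H → G → L → R → Base: 17+10+5+6+10+3 = 51  ← best
The minimum is 51.
One optimal route: Base → K → H → G → L → R → Base (or its reverse).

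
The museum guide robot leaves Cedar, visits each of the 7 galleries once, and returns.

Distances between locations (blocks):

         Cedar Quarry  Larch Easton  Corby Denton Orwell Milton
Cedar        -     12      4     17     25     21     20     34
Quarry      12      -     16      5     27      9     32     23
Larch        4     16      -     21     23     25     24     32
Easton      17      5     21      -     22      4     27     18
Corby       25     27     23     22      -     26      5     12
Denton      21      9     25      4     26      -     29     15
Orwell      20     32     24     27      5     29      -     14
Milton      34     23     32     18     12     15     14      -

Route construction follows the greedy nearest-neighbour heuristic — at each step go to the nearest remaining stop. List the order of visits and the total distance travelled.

At Cedar the remaining stops are Larch 4, Quarry 12, Easton 17, Orwell 20, Denton 21, Corby 25, Milton 34; go to Larch.
At Larch the remaining stops are Quarry 16, Easton 21, Corby 23, Orwell 24, Denton 25, Milton 32; go to Quarry.
At Quarry the remaining stops are Easton 5, Denton 9, Milton 23, Corby 27, Orwell 32; go to Easton.
At Easton the remaining stops are Denton 4, Milton 18, Corby 22, Orwell 27; go to Denton.
At Denton the remaining stops are Milton 15, Corby 26, Orwell 29; go to Milton.
At Milton the remaining stops are Corby 12, Orwell 14; go to Corby.
At Corby the remaining stops are Orwell 5; go to Orwell.
Return Orwell→Cedar: 20.
Total = 4 + 16 + 5 + 4 + 15 + 12 + 5 + 20 = 81.

Nearest-neighbour total = 81 blocks; route Cedar → Larch → Quarry → Easton → Denton → Milton → Corby → Orwell → Cedar.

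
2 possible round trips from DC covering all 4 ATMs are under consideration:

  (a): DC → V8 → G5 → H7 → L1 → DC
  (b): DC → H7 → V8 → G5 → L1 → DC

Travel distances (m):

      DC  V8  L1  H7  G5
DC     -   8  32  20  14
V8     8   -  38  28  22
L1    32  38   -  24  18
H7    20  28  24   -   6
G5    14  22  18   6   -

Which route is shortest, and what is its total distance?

(a): 8 + 22 + 6 + 24 + 32 = 92
(b): 20 + 28 + 22 + 18 + 32 = 120

Shortest is (a), total 92 m.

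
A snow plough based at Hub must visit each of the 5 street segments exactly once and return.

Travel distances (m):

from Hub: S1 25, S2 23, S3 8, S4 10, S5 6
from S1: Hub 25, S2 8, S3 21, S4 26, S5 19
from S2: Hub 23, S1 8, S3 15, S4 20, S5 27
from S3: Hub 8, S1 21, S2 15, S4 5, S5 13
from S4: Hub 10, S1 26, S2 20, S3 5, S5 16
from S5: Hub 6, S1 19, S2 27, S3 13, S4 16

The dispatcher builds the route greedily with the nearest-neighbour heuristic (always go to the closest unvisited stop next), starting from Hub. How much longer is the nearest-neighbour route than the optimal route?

The nearest-neighbour route is 14 m longer than optimal.

Hub: S5=6, S3=8, S4=10, S2=23, S1=25 ⇒ S5
S5: S3=13, S4=16, S1=19, S2=27 ⇒ S3
S3: S4=5, S2=15, S1=21 ⇒ S4
S4: S2=20, S1=26 ⇒ S2
S2: S1=8 ⇒ S1
NN route Hub → S5 → S3 → S4 → S2 → S1 → Hub costs 77.
Optimal: Hub → S4 → S3 → S2 → S1 → S5 → Hub costs 63 (by enumerating all 60 distinct tours).
Excess = 77 − 63 = 14.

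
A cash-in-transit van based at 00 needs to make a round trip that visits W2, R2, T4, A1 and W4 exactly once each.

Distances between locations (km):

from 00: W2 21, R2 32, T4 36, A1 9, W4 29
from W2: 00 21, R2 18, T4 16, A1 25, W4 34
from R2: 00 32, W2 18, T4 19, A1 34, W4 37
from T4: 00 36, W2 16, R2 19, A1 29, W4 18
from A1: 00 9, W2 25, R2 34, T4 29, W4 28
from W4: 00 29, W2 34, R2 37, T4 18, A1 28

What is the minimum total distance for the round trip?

113 km — the shortest possible round trip.

There are 60 distinct closed tours to check (reversals are equivalent).
00→W2→R2→T4→A1→W4→00: 21+18+19+29+28+29 = 144
00→W2→R2→T4→W4→A1→00: 21+18+19+18+28+9 = 113
00→W2→R2→A1→T4→W4→00: 21+18+34+29+18+29 = 149
00→W2→R2→A1→W4→T4→00: 21+18+34+28+18+36 = 155
00→W2→R2→W4→T4→A1→00: 21+18+37+18+29+9 = 132
00→W2→R2→W4→A1→T4→00: 21+18+37+28+29+36 = 169
00→W2→T4→R2→A1→W4→00: 21+16+19+34+28+29 = 147
00→W2→T4→R2→W4→A1→00: 21+16+19+37+28+9 = 130
00→W2→T4→A1→R2→W4→00: 21+16+29+34+37+29 = 166
00→W2→T4→A1→W4→R2→00: 21+16+29+28+37+32 = 163
00→W2→T4→W4→R2→A1→00: 21+16+18+37+34+9 = 135
00→W2→T4→W4→A1→R2→00: 21+16+18+28+34+32 = 149
00→W2→A1→R2→T4→W4→00: 21+25+34+19+18+29 = 146
00→W2→A1→R2→W4→T4→00: 21+25+34+37+18+36 = 171
… (46 more)
The minimum is 113.
One optimal route: 00 → W2 → R2 → T4 → W4 → A1 → 00 (or its reverse).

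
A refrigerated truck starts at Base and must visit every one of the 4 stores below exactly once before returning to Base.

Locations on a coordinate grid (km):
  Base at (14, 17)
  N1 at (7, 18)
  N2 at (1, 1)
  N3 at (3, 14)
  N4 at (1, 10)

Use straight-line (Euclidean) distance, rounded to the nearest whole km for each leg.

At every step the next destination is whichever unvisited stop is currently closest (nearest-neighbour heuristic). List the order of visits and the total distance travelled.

Total distance 47 km via the nearest-neighbour route Base → N1 → N3 → N4 → N2 → Base.

From Base: distances to unvisited — N1=7, N3=11, N4=15, N2=21. Nearest is N1 (7).
From N1: distances to unvisited — N3=6, N4=10, N2=18. Nearest is N3 (6).
From N3: distances to unvisited — N4=4, N2=13. Nearest is N4 (4).
From N4: distances to unvisited — N2=9. Nearest is N2 (9).
Return N2→Base: 21.
Total = 7 + 6 + 4 + 9 + 21 = 47.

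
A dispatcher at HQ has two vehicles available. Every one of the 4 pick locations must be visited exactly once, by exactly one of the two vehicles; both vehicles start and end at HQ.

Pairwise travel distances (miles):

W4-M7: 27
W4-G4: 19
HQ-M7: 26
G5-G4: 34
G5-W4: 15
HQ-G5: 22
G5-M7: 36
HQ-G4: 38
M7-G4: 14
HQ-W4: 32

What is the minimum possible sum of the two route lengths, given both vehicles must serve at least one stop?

There are 2^3 − 1 = 7 ways to divide the 4 stops into two non-empty groups. For each, the best each vehicle can do is its own shortest tour through its group:
  {G5} + {W4, M7, G4}: 44 + 91 = 135
  {W4} + {G5, M7, G4}: 64 + 96 = 160
  {G5, W4} + {M7, G4}: 69 + 78 = 147
  {M7} + {G5, W4, G4}: 52 + 94 = 146
  {G5, M7} + {W4, G4}: 84 + 89 = 173
  {W4, M7} + {G5, G4}: 85 + 94 = 179
  … (7 splits in total)
Best: vehicle 1 HQ → G5 → HQ = 44; vehicle 2 HQ → W4 → G4 → M7 → HQ = 91; combined 135.

135 miles — the smallest possible combined total.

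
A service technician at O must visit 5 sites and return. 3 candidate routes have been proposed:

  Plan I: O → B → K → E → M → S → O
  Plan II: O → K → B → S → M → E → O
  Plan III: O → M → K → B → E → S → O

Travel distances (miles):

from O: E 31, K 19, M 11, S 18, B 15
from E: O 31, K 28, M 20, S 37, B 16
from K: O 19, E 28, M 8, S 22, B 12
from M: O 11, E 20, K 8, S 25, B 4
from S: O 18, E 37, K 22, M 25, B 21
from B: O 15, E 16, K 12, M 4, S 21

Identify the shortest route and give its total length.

Plan I: 15 + 12 + 28 + 20 + 25 + 18 = 118
Plan II: 19 + 12 + 21 + 25 + 20 + 31 = 128
Plan III: 11 + 8 + 12 + 16 + 37 + 18 = 102

Shortest is Plan III, total 102 miles.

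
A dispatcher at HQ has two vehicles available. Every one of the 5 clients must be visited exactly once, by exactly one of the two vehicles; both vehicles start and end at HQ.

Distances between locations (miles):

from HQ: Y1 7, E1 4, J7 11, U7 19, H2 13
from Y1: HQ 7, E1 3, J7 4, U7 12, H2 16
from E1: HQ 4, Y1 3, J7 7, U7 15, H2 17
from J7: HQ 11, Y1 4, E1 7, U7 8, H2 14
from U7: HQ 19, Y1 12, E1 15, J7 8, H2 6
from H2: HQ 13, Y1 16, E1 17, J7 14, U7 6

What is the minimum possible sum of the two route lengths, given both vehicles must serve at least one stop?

Check every non-empty split of the stops between the two vehicles; for each half take its own optimal tour:
  {Y1} + {E1, J7, U7, H2}: 14 + 38 = 52
  {E1} + {Y1, J7, U7, H2}: 8 + 38 = 46
  {Y1, E1} + {J7, U7, H2}: 14 + 38 = 52
  {J7} + {Y1, E1, U7, H2}: 22 + 38 = 60
  {Y1, J7} + {E1, U7, H2}: 22 + 38 = 60
  {E1, J7} + {Y1, U7, H2}: 22 + 38 = 60
  … (15 splits in total)
Best: vehicle 1 HQ → E1 → HQ = 8; vehicle 2 HQ → Y1 → J7 → U7 → H2 → HQ = 38; combined 46.

46 miles — the smallest possible combined total.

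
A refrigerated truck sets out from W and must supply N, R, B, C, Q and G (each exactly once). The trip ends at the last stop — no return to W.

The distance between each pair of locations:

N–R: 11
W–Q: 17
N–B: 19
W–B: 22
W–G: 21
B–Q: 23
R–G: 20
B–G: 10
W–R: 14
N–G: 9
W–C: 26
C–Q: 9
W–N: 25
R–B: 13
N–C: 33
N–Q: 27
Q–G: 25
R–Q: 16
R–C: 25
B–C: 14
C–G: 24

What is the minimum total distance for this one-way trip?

There are 6! = 720 possible orderings.
W - N - R - B - C - Q - G: 25+11+13+14+9+25 = 97
W - N - R - B - C - G - Q: 25+11+13+14+24+25 = 112
W - N - R - B - Q - C - G: 25+11+13+23+9+24 = 105
W - N - R - B - Q - G - C: 25+11+13+23+25+24 = 121
W - N - R - B - G - C - Q: 25+11+13+10+24+9 = 92
W - N - R - B - G - Q - C: 25+11+13+10+25+9 = 93
W - N - R - C - B - Q - G: 25+11+25+14+23+25 = 123
W - N - R - C - B - G - Q: 25+11+25+14+10+25 = 110
… (712 more)
W - R - N - G - B - C - Q: 14+11+9+10+14+9 = 67  ← best
The minimum is 67.
One shortest path: W → R → N → G → B → C → Q.

Shortest open route: 67.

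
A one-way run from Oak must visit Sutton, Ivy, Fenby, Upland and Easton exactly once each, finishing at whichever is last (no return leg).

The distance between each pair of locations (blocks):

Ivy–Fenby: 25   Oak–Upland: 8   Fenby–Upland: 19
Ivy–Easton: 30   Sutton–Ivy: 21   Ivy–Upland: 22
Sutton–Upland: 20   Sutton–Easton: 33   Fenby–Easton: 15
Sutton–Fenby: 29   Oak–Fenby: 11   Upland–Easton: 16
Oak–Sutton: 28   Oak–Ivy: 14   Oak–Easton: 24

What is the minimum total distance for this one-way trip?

Shortest open route: 83 blocks.

There are 5! = 120 possible orderings.
Oak - Sutton - Ivy - Fenby - Upland - Easton: 28+21+25+19+16 = 109
Oak - Sutton - Ivy - Fenby - Easton - Upland: 28+21+25+15+16 = 105
Oak - Sutton - Ivy - Upland - Fenby - Easton: 28+21+22+19+15 = 105
Oak - Sutton - Ivy - Upland - Easton - Fenby: 28+21+22+16+15 = 102
Oak - Sutton - Ivy - Easton - Fenby - Upland: 28+21+30+15+19 = 113
Oak - Sutton - Ivy - Easton - Upland - Fenby: 28+21+30+16+19 = 114
Oak - Sutton - Fenby - Ivy - Upland - Easton: 28+29+25+22+16 = 120
Oak - Sutton - Fenby - Ivy - Easton - Upland: 28+29+25+30+16 = 128
Oak - Sutton - Fenby - Upland - Ivy - Easton: 28+29+19+22+30 = 128
Oak - Sutton - Fenby - Upland - Easton - Ivy: 28+29+19+16+30 = 122
Oak - Sutton - Fenby - Easton - Ivy - Upland: 28+29+15+30+22 = 124
Oak - Sutton - Fenby - Easton - Upland - Ivy: 28+29+15+16+22 = 110
Oak - Sutton - Upland - Ivy - Fenby - Easton: 28+20+22+25+15 = 110
Oak - Sutton - Upland - Ivy - Easton - Fenby: 28+20+22+30+15 = 115
… (106 more)
Oak - Fenby - Easton - Upland - Sutton - Ivy: 11+15+16+20+21 = 83  ← best
The minimum is 83.
One shortest path: Oak → Fenby → Easton → Upland → Sutton → Ivy.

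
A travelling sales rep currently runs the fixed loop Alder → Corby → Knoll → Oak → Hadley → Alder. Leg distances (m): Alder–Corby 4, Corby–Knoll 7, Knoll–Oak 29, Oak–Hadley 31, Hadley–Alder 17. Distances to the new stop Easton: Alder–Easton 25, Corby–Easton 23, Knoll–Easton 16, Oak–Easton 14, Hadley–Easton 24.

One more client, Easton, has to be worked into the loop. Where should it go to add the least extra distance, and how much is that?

Insertion cost between consecutive stops i–j is d(i,Easton) + d(Easton,j) − d(i,j):
  between Alder and Corby: 25 + 23 − 4 = 44
  between Corby and Knoll: 23 + 16 − 7 = 32
  between Knoll and Oak: 16 + 14 − 29 = 1
  between Oak and Hadley: 14 + 24 − 31 = 7
  between Hadley and Alder: 24 + 25 − 17 = 32
Cheapest insertion is between Knoll and Oak, adding 1.
New total = 88 + 1 = 89.

Minimum extra distance: 1 m, inserting Easton between Knoll and Oak.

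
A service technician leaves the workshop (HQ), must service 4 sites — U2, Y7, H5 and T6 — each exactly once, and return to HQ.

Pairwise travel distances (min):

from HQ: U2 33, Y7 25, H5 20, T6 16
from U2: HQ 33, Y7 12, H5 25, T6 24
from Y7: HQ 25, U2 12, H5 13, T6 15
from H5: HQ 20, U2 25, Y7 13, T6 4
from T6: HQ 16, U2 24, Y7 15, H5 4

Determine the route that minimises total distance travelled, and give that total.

Shortest round trip = 78 min.

There are 12 distinct closed tours to check (reversals are equivalent).
HQ-U2-Y7-H5-T6-HQ: 33+12+13+4+16 = 78
HQ-U2-Y7-T6-H5-HQ: 33+12+15+4+20 = 84
HQ-U2-H5-Y7-T6-HQ: 33+25+13+15+16 = 102
HQ-U2-H5-T6-Y7-HQ: 33+25+4+15+25 = 102
HQ-U2-T6-Y7-H5-HQ: 33+24+15+13+20 = 105
HQ-U2-T6-H5-Y7-HQ: 33+24+4+13+25 = 99
HQ-Y7-U2-H5-T6-HQ: 25+12+25+4+16 = 82
HQ-Y7-U2-T6-H5-HQ: 25+12+24+4+20 = 85
HQ-Y7-H5-U2-T6-HQ: 25+13+25+24+16 = 103
HQ-Y7-T6-U2-H5-HQ: 25+15+24+25+20 = 109
HQ-H5-U2-Y7-T6-HQ: 20+25+12+15+16 = 88
HQ-H5-Y7-U2-T6-HQ: 20+13+12+24+16 = 85
The minimum is 78.
One optimal route: HQ → U2 → Y7 → H5 → T6 → HQ (or its reverse).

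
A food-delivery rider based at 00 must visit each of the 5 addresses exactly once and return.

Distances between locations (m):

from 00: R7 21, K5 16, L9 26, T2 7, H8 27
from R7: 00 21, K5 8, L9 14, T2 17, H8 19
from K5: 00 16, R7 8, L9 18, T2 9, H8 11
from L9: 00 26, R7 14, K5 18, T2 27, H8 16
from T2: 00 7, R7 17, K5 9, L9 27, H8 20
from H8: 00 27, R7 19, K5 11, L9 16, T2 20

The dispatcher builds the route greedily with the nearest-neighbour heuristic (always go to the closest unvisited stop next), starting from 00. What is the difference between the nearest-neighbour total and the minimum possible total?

Excess over optimum: 3 m.

00: T2=7, K5=16, R7=21, L9=26, H8=27 ⇒ T2
T2: K5=9, R7=17, H8=20, L9=27 ⇒ K5
K5: R7=8, H8=11, L9=18 ⇒ R7
R7: L9=14, H8=19 ⇒ L9
L9: H8=16 ⇒ H8
NN route 00 → T2 → K5 → R7 → L9 → H8 → 00 costs 81.
Optimal: 00 → R7 → L9 → H8 → K5 → T2 → 00 costs 78 (by enumerating all 60 distinct tours).
Excess = 81 − 78 = 3.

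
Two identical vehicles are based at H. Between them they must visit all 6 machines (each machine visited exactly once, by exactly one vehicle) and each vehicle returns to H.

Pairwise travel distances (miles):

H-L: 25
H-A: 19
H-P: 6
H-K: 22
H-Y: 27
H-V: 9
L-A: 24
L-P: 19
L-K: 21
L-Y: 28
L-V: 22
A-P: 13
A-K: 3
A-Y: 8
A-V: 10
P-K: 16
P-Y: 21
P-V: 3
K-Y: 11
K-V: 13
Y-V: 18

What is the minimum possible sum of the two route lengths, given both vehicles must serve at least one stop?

Try each way of splitting the stops between the two vehicles (each non-empty) and, for each split, find the best tour for each vehicle:
  {L} + {A, P, K, Y, V}: 50 + 60 = 110
  {A} + {L, P, K, Y, V}: 38 + 84 = 122
  {L, A} + {P, K, Y, V}: 68 + 60 = 128
  {P} + {L, A, K, Y, V}: 12 + 84 = 96
  {L, P} + {A, K, Y, V}: 50 + 60 = 110
  {A, P} + {L, K, Y, V}: 38 + 84 = 122
  … (31 splits in total)
Best: vehicle 1 H → P → H = 12; vehicle 2 H → L → K → A → Y → V → H = 84; combined 96.

96 miles — the smallest possible combined total.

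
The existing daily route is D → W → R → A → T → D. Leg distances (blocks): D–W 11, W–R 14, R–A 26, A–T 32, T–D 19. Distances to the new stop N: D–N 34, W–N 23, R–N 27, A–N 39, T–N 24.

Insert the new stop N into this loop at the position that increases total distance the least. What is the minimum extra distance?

Adding 31 blocks by placing N on the A–T leg.

Insertion cost between consecutive stops i–j is d(i,N) + d(N,j) − d(i,j):
  between D and W: 34 + 23 − 11 = 46
  between W and R: 23 + 27 − 14 = 36
  between R and A: 27 + 39 − 26 = 40
  between A and T: 39 + 24 − 32 = 31
  between T and D: 24 + 34 − 19 = 39
Cheapest insertion is between A and T, adding 31.
New total = 102 + 31 = 133.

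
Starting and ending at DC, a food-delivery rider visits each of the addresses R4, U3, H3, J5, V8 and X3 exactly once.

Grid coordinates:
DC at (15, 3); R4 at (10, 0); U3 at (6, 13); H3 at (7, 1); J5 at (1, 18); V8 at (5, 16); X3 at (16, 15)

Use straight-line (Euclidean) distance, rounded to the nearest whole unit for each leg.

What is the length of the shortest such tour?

Minimum total distance: 55.

There are 360 distinct closed tours to check (reversals are equivalent).
DC - R4 - U3 - H3 - J5 - V8 - X3 - DC: 6+14+12+18+4+11+12 = 77
DC - R4 - U3 - H3 - J5 - X3 - V8 - DC: 6+14+12+18+15+11+16 = 92
DC - R4 - U3 - H3 - V8 - J5 - X3 - DC: 6+14+12+15+4+15+12 = 78
DC - R4 - U3 - H3 - V8 - X3 - J5 - DC: 6+14+12+15+11+15+21 = 94
DC - R4 - U3 - H3 - X3 - J5 - V8 - DC: 6+14+12+17+15+4+16 = 84
DC - R4 - U3 - H3 - X3 - V8 - J5 - DC: 6+14+12+17+11+4+21 = 85
DC - R4 - U3 - J5 - H3 - V8 - X3 - DC: 6+14+7+18+15+11+12 = 83
DC - R4 - U3 - J5 - H3 - X3 - V8 - DC: 6+14+7+18+17+11+16 = 89
… (352 more)
DC - R4 - H3 - U3 - J5 - V8 - X3 - DC: 6+3+12+7+4+11+12 = 55  ← best
The minimum is 55.
One optimal route: DC → R4 → H3 → U3 → J5 → V8 → X3 → DC (or its reverse).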